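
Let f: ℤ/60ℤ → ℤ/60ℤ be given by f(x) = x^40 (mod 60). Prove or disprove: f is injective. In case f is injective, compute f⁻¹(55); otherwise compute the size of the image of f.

f(2): Repeated squaring mod 60: 2^1 ≡ 2, 2^2 ≡ 2² = 4, 2^4 ≡ 4² = 16, 2^8 ≡ 16² = 256 ≡ 16, 2^16 ≡ 16² = 256 ≡ 16, 2^32 ≡ 16² = 256 ≡ 16. Since 40 = 32 + 8, 2^40 ≡ 16·16: 16·16 = 256 ≡ 16. So 2^40 ≡ 16 (mod 60).
f(4): Repeated squaring mod 60: 4^1 ≡ 4, 4^2 ≡ 4² = 16, 4^4 ≡ 16² = 256 ≡ 16, 4^8 ≡ 16² = 256 ≡ 16, 4^16 ≡ 16² = 256 ≡ 16, 4^32 ≡ 16² = 256 ≡ 16. Since 40 = 32 + 8, 4^40 ≡ 16·16: 16·16 = 256 ≡ 16. So 4^40 ≡ 16 (mod 60).
So f(2) = f(4) = 16 while 2 ≠ 4, thus f is not injective.
Since f is not injective, we determine |image(f)|. Computing x^40 mod 60 for each x (by repeated squaring, reducing mod 60 at every step), the values f(0), f(1), …, f(59) are: 0, 1, 16, 21, 16, 25, 36, 1, 16, 21, 40, 1, 36, 1, 16, 45, 16, 1, 36, 1, 40, 21, 16, 1, 36, 25, 16, 21, 16, 1, 0, 1, 16, 21, 16, 25, 36, 1, 16, 21, 40, 1, 36, 1, 16, 45, 16, 1, 36, 1, 40, 21, 16, 1, 36, 25, 16, 21, 16, 1.
The distinct values are {0, 1, 16, 21, 25, 36, 40, 45}; there are 8 of them.

8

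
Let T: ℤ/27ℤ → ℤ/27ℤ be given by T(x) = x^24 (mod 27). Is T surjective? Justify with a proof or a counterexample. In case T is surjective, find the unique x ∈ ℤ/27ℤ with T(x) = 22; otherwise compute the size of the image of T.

4

T(0) = 0^24 = 0.
T(3): Repeated squaring mod 27: 3^1 ≡ 3, 3^2 ≡ 3² = 9, 3^4 ≡ 9² = 81 ≡ 0, 3^8 ≡ 0² = 0, 3^16 ≡ 0² = 0. Since 24 = 16 + 8, 3^24 ≡ 0·0: 0·0 = 0. So 3^24 ≡ 0 (mod 27).
So T(0) = T(3) = 0 while 0 ≠ 3, thus T is not injective.
A non-injective map from the 27-element set ℤ/27ℤ to itself takes at most 26 distinct values, so it cannot be surjective. So T is not surjective.
Since T is not surjective, we determine |image(T)|. Computing x^24 mod 27 for each x (by repeated squaring, reducing mod 27 at every step), the values T(0), T(1), …, T(26) are: 0, 1, 10, 0, 19, 19, 0, 10, 1, 0, 1, 10, 0, 19, 19, 0, 10, 1, 0, 1, 10, 0, 19, 19, 0, 10, 1.
The distinct values are {0, 1, 10, 19}; there are 4 of them.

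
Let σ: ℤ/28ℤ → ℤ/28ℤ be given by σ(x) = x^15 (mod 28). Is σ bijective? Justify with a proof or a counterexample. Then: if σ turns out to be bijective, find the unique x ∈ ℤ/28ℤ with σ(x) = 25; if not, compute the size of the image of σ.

σ(2): Repeated squaring mod 28: 2^1 ≡ 2, 2^2 ≡ 2² = 4, 2^4 ≡ 4² = 16, 2^8 ≡ 16² = 256 ≡ 4. Since 15 = 8 + 4 + 2 + 1, 2^15 ≡ 4·16·4·2: 4·16 = 64 ≡ 8, then 8·4 = 32 ≡ 4, then 4·2 = 8. So 2^15 ≡ 8 (mod 28).
σ(4): Repeated squaring mod 28: 4^1 ≡ 4, 4^2 ≡ 4² = 16, 4^4 ≡ 16² = 256 ≡ 4, 4^8 ≡ 4² = 16. Since 15 = 8 + 4 + 2 + 1, 4^15 ≡ 16·4·16·4: 16·4 = 64 ≡ 8, then 8·16 = 128 ≡ 16, then 16·4 = 64 ≡ 8. So 4^15 ≡ 8 (mod 28).
So σ(2) = σ(4) = 8 while 2 ≠ 4, thus σ is not injective, hence not bijective.
Since σ is not bijective, we determine |image(σ)|. Computing x^15 mod 28 for each x (by repeated squaring, reducing mod 28 at every step), the values σ(0), σ(1), …, σ(27) are: 0, 1, 8, 27, 8, 13, 20, 7, 8, 1, 20, 15, 20, 13, 0, 15, 8, 13, 8, 27, 20, 21, 8, 15, 20, 1, 20, 27.
The distinct values are {0, 1, 7, 8, 13, 15, 20, 21, 27}; there are 9 of them.

9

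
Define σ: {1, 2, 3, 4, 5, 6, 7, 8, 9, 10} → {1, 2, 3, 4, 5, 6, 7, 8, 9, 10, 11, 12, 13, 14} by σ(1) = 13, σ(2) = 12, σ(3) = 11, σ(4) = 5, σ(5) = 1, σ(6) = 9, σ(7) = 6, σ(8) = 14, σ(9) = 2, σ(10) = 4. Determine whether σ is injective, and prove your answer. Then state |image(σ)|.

The values σ(1), …, σ(10) are 13, 12, 11, 5, 1, 9, 6, 14, 2, 4 — all distinct.
So σ(x_1) = σ(x_2) only when x_1 = x_2, and σ is injective.
The image of σ is {1, 2, 4, 5, 6, 9, 11, 12, 13, 14}, which has 10 elements.

10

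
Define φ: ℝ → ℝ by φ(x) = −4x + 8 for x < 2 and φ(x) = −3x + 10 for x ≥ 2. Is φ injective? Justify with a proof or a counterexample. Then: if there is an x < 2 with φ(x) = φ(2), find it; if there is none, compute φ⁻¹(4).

Both pieces are strictly decreasing (slopes −4 and −3), so each is injective on its own interval.
The left piece maps (−∞, 2) onto (0, ∞); the right piece maps [2, ∞) onto (−∞, 4].
These images overlap. In particular φ(2) = 4 (right piece), and solving −4x + 8 = 4 on the left piece gives x = 1 < 2.
So φ(1) = φ(2) with 1 ≠ 2, and φ is not injective. This x = 1 is the requested value below 2.

1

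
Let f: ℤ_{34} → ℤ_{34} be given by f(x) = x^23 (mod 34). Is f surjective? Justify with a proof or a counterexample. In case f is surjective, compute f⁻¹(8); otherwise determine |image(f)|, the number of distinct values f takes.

32

Computing x^23 mod 34 for each x (by repeated squaring, reducing mod 34 at every step), the values f(0), f(1), …, f(33) are: 0, 1, 26, 11, 30, 27, 14, 29, 32, 19, 22, 3, 24, 21, 6, 25, 16, 17, 18, 9, 28, 13, 10, 31, 12, 15, 2, 5, 20, 7, 4, 23, 8, 33.
Every element of ℤ_{34} appears exactly once in this list, so f is a bijection, and in particular surjective.
Since f is surjective, we read off the preimage of 8 from the same table: f(32) = 8, so f⁻¹(8) = 32.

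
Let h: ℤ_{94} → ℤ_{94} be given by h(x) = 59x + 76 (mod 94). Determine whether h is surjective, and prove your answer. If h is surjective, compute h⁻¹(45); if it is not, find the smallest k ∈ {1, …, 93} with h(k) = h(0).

17

Since gcd(59, 94) = 1, 59 is invertible modulo 94. Euclid's algorithm: 94 = 1·59 + 35, 59 = 1·35 + 24, 35 = 1·24 + 11, 24 = 2·11 + 2, 11 = 5·2 + 1; back-substituting gives 1 = 51·59 − 32·94, so 59⁻¹ ≡ 51 (mod 94).
For any y ∈ ℤ_{94}, x = 51(y − 76) mod 94 satisfies h(x) = 59·51(y − 76) + 76 ≡ y (since 59·51 ≡ 1 mod 94). So every y has a preimage.
Therefore h is surjective.
Since h is surjective, we compute h⁻¹(45): solve 59x + 76 ≡ 45 (mod 94), i.e. 59x ≡ 63 (mod 94).
Multiplying by 59⁻¹ = 51 gives x ≡ 51·63 = 3213 = 34·94 + 17 ≡ 17 (mod 94).
Check: h(17) = 59·17 + 76 = 1079 = 11·94 + 45 ≡ 45 (mod 94).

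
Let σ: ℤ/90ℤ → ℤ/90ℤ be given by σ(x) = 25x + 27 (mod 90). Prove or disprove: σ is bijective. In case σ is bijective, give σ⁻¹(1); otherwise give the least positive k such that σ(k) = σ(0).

18

We have gcd(25, 90) = 5 > 1. Taking s = 0 and t = 18: σ(0) = 27 and σ(18) = 25·18 + 27 = 477 ≡ 27 (mod 90).
So σ(0) = σ(18) while 0 ≠ 18, therefore σ is not injective, hence not bijective.
Since σ is not bijective, we find the least positive k with σ(k) = σ(0): this means 25k ≡ 0 (mod 90), i.e. 90 ∣ 25k. Since gcd(25, 90) = 5, dividing through by 5 this holds exactly when 18 ∣ 5k, and as gcd(5, 18) = 1, exactly when 18 ∣ k.
The smallest positive such k is 18.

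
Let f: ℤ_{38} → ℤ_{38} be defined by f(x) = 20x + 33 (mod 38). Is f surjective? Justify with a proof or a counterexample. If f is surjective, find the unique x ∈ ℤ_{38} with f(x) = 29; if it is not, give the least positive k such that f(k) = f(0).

Since gcd(20, 38) = 2, we have 20x ≡ 0 (mod 2) for all x, so f(x) ≡ 1 (mod 2).
But 0 ≢ 1 (mod 2), so 0 ∈ ℤ_{38} has no preimage. Therefore f is not surjective.
Since f is not surjective, we find the least positive k with f(k) = f(0): this means 20k ≡ 0 (mod 38), i.e. 38 ∣ 20k. Since gcd(20, 38) = 2, dividing through by 2 this holds exactly when 19 ∣ 10k, and as gcd(10, 19) = 1, exactly when 19 ∣ k.
The smallest positive such k is 19.

19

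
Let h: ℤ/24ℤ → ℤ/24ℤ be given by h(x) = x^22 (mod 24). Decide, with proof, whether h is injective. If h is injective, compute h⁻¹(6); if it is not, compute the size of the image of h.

h(2): Repeated squaring mod 24: 2^1 ≡ 2, 2^2 ≡ 2² = 4, 2^4 ≡ 4² = 16, 2^8 ≡ 16² = 256 ≡ 16, 2^16 ≡ 16² = 256 ≡ 16. Since 22 = 16 + 4 + 2, 2^22 ≡ 16·16·4: 16·16 = 256 ≡ 16, then 16·4 = 64 ≡ 16. So 2^22 ≡ 16 (mod 24).
h(4): Repeated squaring mod 24: 4^1 ≡ 4, 4^2 ≡ 4² = 16, 4^4 ≡ 16² = 256 ≡ 16, 4^8 ≡ 16² = 256 ≡ 16, 4^16 ≡ 16² = 256 ≡ 16. Since 22 = 16 + 4 + 2, 4^22 ≡ 16·16·16: 16·16 = 256 ≡ 16, then 16·16 = 256 ≡ 16. So 4^22 ≡ 16 (mod 24).
So h(2) = h(4) = 16 while 2 ≠ 4, so h is not injective.
Since h is not injective, we determine |image(h)|. Computing x^22 mod 24 for each x (by repeated squaring, reducing mod 24 at every step), the values h(0), h(1), …, h(23) are: 0, 1, 16, 9, 16, 1, 0, 1, 16, 9, 16, 1, 0, 1, 16, 9, 16, 1, 0, 1, 16, 9, 16, 1.
The distinct values are {0, 1, 9, 16}; there are 4 of them.

4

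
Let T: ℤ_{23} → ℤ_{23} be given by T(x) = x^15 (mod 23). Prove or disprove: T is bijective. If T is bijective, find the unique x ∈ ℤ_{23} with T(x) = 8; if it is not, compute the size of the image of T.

6

Since 23 is prime, the nonzero elements of ℤ_{23} form a cyclic group of order 22.
As gcd(15, 22) = 1, raising to the 15th power is a bijection on this group: if s^15 ≡ t^15 then (st^{−1})^15 = 1, and the only element of order dividing gcd(15, 22) = 1 is 1, so s = t.
With T(0) = 0 this makes T injective on all of ℤ_{23}, hence bijective (finite equal-size domain and codomain). In particular T is bijective.
Since T is bijective, we find the preimage of 8. The inverse of x ↦ x^15 on (ℤ_{23})^× is x ↦ x^3, because 15·3 = 45 = 2·22 + 1 ≡ 1 (mod 22) and x^{22} = 1 for x ≠ 0 (Fermat). So T⁻¹(8) = 8^3 mod 23.
Repeated squaring mod 23: 8^1 ≡ 8, 8^2 ≡ 8² = 64 ≡ 18. Since 3 = 2 + 1, 8^3 ≡ 18·8: 18·8 = 144 ≡ 6. So 8^3 ≡ 6 (mod 23).
Hence T⁻¹(8) = 6.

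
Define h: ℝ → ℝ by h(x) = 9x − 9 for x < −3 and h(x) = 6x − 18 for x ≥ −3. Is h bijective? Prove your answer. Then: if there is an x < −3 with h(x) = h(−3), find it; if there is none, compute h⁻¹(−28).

-5/3

Both pieces are strictly increasing (slopes 9 and 6), so each is injective on its own interval.
The left piece maps (−∞, −3) onto (−∞, −36); the right piece maps [−3, ∞) onto [−36, ∞).
Since −36 = −36, the images partition ℝ: h is injective and surjective, hence bijective.
Because the two images are disjoint, no x < −3 has h(x) = h(−3), so we compute h⁻¹(−28): −28 lies in [−36, ∞), so solve 6x − 18 = −28: x = (−28 + 18)/6 = −5/3.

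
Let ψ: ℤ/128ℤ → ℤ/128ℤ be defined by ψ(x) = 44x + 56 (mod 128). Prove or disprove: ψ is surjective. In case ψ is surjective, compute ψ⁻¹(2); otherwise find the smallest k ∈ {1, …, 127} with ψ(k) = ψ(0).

32

Since gcd(44, 128) = 4, we have 44x ≡ 0 (mod 4) for all x, so ψ(x) ≡ 0 (mod 4).
But 1 ≢ 0 (mod 4), so 1 ∈ ℤ/128ℤ has no preimage. Hence ψ is not surjective.
Since ψ is not surjective, we find the least positive k with ψ(k) = ψ(0): this means 44k ≡ 0 (mod 128), i.e. 128 ∣ 44k. Since gcd(44, 128) = 4, dividing through by 4 this holds exactly when 32 ∣ 11k, and as gcd(11, 32) = 1, exactly when 32 ∣ k.
The smallest positive such k is 32.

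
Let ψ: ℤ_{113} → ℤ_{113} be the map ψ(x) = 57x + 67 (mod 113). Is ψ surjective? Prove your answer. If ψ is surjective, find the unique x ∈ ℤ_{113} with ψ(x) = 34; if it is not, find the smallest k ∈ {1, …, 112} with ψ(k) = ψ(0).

47

Since gcd(57, 113) = 1, 57 is invertible modulo 113. Euclid's algorithm: 113 = 1·57 + 56, 57 = 1·56 + 1; back-substituting gives 1 = 2·57 − 1·113, so 57⁻¹ ≡ 2 (mod 113).
Then y ↦ 2(y − 67) is a two-sided inverse to ψ, so every y ∈ ℤ_{113} has a preimage.
Thus ψ is surjective.
Since ψ is surjective, we find ψ⁻¹(34): we need 57x ≡ 34 − 67 ≡ 80 (mod 113). Using 57⁻¹ = 2: x ≡ 2·80 = 160 = 1·113 + 47, so x = 47.
Check: ψ(47) = 57·47 + 67 = 2746 = 24·113 + 34 ≡ 34 (mod 113).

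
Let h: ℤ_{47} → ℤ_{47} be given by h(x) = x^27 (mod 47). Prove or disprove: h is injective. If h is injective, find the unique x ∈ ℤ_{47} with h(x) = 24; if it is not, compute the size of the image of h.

36

Since 47 is prime, the nonzero elements of ℤ_{47} form a cyclic group of order 46.
As gcd(27, 46) = 1, raising to the 27th power is a bijection on this group: if s^27 ≡ t^27 then (st^{−1})^27 = 1, and the only element of order dividing gcd(27, 46) = 1 is 1, so s = t.
With h(0) = 0 this makes h injective on all of ℤ_{47}, hence bijective (finite equal-size domain and codomain). In particular h is injective.
Since h is injective, we find the preimage of 24. The inverse of x ↦ x^27 on (ℤ_{47})^× is x ↦ x^29, because 27·29 = 783 = 17·46 + 1 ≡ 1 (mod 46) and x^{46} = 1 for x ≠ 0 (Fermat). So h⁻¹(24) = 24^29 mod 47.
Repeated squaring mod 47: 24^1 ≡ 24, 24^2 ≡ 24² = 576 ≡ 12, 24^4 ≡ 12² = 144 ≡ 3, 24^8 ≡ 3² = 9, 24^16 ≡ 9² = 81 ≡ 34. Since 29 = 16 + 8 + 4 + 1, 24^29 ≡ 34·9·3·24: 34·9 = 306 ≡ 24, then 24·3 = 72 ≡ 25, then 25·24 = 600 ≡ 36. So 24^29 ≡ 36 (mod 47).
Hence h⁻¹(24) = 36.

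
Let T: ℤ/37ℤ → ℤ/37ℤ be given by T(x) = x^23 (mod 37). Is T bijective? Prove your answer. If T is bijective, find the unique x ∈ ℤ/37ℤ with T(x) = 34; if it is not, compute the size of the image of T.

Since 37 is prime, the nonzero elements of ℤ/37ℤ form a cyclic group of order 36.
As gcd(23, 36) = 1, raising to the 23rd power is a bijection on this group: if a^23 ≡ b^23 then (ab^{−1})^23 = 1, and the only element of order dividing gcd(23, 36) = 1 is 1, so a = b.
With T(0) = 0 this makes T injective on all of ℤ/37ℤ, hence bijective (finite equal-size domain and codomain). In particular T is bijective.
Since T is bijective, we find the preimage of 34. The inverse of x ↦ x^23 on (ℤ/37ℤ)^× is x ↦ x^11, because 23·11 = 253 = 7·36 + 1 ≡ 1 (mod 36) and x^{36} = 1 for x ≠ 0 (Fermat). So T⁻¹(34) = 34^11 mod 37.
Repeated squaring mod 37: 34^1 ≡ 34, 34^2 ≡ 34² = 1156 ≡ 9, 34^4 ≡ 9² = 81 ≡ 7, 34^8 ≡ 7² = 49 ≡ 12. Since 11 = 8 + 2 + 1, 34^11 ≡ 12·9·34: 12·9 = 108 ≡ 34, then 34·34 = 1156 ≡ 9. So 34^11 ≡ 9 (mod 37).
Hence T⁻¹(34) = 9.

9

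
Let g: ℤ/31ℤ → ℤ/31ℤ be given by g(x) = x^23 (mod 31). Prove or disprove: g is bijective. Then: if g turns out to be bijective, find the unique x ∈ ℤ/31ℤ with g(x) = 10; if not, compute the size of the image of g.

7

Since 31 is prime, the nonzero elements of ℤ/31ℤ form a cyclic group of order 30.
As gcd(23, 30) = 1, raising to the 23rd power is a bijection on this group: if u^23 ≡ v^23 then (uv^{−1})^23 = 1, and the only element of order dividing gcd(23, 30) = 1 is 1, so u = v.
With g(0) = 0 this makes g injective on all of ℤ/31ℤ, hence bijective (finite equal-size domain and codomain). In particular g is bijective.
Since g is bijective, we find the preimage of 10. The inverse of x ↦ x^23 on (ℤ/31ℤ)^× is x ↦ x^17, because 23·17 = 391 = 13·30 + 1 ≡ 1 (mod 30) and x^{30} = 1 for x ≠ 0 (Fermat). So g⁻¹(10) = 10^17 mod 31.
Repeated squaring mod 31: 10^1 ≡ 10, 10^2 ≡ 10² = 100 ≡ 7, 10^4 ≡ 7² = 49 ≡ 18, 10^8 ≡ 18² = 324 ≡ 14, 10^16 ≡ 14² = 196 ≡ 10. Since 17 = 16 + 1, 10^17 ≡ 10·10: 10·10 = 100 ≡ 7. So 10^17 ≡ 7 (mod 31).
Hence g⁻¹(10) = 7.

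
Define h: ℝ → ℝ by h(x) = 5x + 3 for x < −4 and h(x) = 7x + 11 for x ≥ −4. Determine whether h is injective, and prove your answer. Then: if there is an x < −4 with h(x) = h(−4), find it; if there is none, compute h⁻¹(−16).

-27/7

Both pieces are strictly increasing (slopes 5 and 7), so each is injective on its own interval.
The left piece maps (−∞, −4) onto (−∞, −17); the right piece maps [−4, ∞) onto [−17, ∞).
These images are disjoint, so no value is attained by both pieces. Hence h is injective.
Because the two images are disjoint, no x < −4 has h(x) = h(−4), so we compute h⁻¹(−16): −16 lies in [−17, ∞), so solve 7x + 11 = −16: x = (−16 − 11)/7 = −27/7.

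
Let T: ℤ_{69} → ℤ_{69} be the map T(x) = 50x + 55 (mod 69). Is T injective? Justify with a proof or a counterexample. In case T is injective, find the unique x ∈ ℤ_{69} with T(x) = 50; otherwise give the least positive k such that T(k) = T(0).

62

If T(u) = T(v), then 50u ≡ 50v (mod 69). Because gcd(50, 69) = 1, we may cancel 50 to get u ≡ v (mod 69).
So T is injective.
We now compute 50⁻¹ mod 69 explicitly. Euclid's algorithm: 69 = 1·50 + 19, 50 = 2·19 + 12, 19 = 1·12 + 7, 12 = 1·7 + 5, 7 = 1·5 + 2, 5 = 2·2 + 1; back-substituting gives 1 = 29·50 − 21·69, so 50⁻¹ ≡ 29 (mod 69).
Since T is injective, we compute T⁻¹(50): solve 50x + 55 ≡ 50 (mod 69), i.e. 50x ≡ 64 (mod 69).
Multiplying by 50⁻¹ = 29 gives x ≡ 29·64 = 1856 = 26·69 + 62 ≡ 62 (mod 69).
Check: T(62) = 50·62 + 55 = 3155 = 45·69 + 50 ≡ 50 (mod 69).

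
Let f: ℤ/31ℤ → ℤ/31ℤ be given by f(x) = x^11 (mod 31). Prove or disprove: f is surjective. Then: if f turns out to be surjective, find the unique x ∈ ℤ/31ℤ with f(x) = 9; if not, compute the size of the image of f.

Since 31 is prime, the nonzero elements of ℤ/31ℤ form a cyclic group of order 30.
As gcd(11, 30) = 1, raising to the 11th power is a bijection on this group: if s^11 ≡ t^11 then (st^{−1})^11 = 1, and the only element of order dividing gcd(11, 30) = 1 is 1, so s = t.
With f(0) = 0 this makes f injective on all of ℤ/31ℤ, hence bijective (finite equal-size domain and codomain). In particular f is surjective.
Since f is surjective, we find the preimage of 9. The inverse of x ↦ x^11 on (ℤ/31ℤ)^× is x ↦ x^11, because 11·11 = 121 = 4·30 + 1 ≡ 1 (mod 30) and x^{30} = 1 for x ≠ 0 (Fermat). So f⁻¹(9) = 9^11 mod 31.
Repeated squaring mod 31: 9^1 ≡ 9, 9^2 ≡ 9² = 81 ≡ 19, 9^4 ≡ 19² = 361 ≡ 20, 9^8 ≡ 20² = 400 ≡ 28. Since 11 = 8 + 2 + 1, 9^11 ≡ 28·19·9: 28·19 = 532 ≡ 5, then 5·9 = 45 ≡ 14. So 9^11 ≡ 14 (mod 31).
Hence f⁻¹(9) = 14.

14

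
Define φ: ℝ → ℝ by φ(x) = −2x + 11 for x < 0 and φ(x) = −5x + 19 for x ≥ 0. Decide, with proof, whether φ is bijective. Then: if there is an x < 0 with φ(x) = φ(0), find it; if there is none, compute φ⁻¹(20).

-4

Both pieces are strictly decreasing (slopes −2 and −5), so each is injective on its own interval.
The left piece maps (−∞, 0) onto (11, ∞); the right piece maps [0, ∞) onto (−∞, 19].
These images overlap. In particular φ(0) = 19 (right piece), and solving −2x + 11 = 19 on the left piece gives x = −4 < 0.
So φ(−4) = φ(0) with −4 ≠ 0, and φ is not injective, hence not bijective. This x = −4 is the requested value below 0.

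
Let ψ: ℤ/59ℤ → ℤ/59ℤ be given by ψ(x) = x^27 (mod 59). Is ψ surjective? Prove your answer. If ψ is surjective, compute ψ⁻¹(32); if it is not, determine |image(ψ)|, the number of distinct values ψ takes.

34

Since 59 is prime, the nonzero elements of ℤ/59ℤ form a cyclic group of order 58.
As gcd(27, 58) = 1, raising to the 27th power is a bijection on this group: if s^27 ≡ t^27 then (st^{−1})^27 = 1, and the only element of order dividing gcd(27, 58) = 1 is 1, so s = t.
With ψ(0) = 0 this makes ψ injective on all of ℤ/59ℤ, hence bijective (finite equal-size domain and codomain). In particular ψ is surjective.
Since ψ is surjective, we find the preimage of 32. The inverse of x ↦ x^27 on (ℤ/59ℤ)^× is x ↦ x^43, because 27·43 = 1161 = 20·58 + 1 ≡ 1 (mod 58) and x^{58} = 1 for x ≠ 0 (Fermat). So ψ⁻¹(32) = 32^43 mod 59.
Repeated squaring mod 59: 32^1 ≡ 32, 32^2 ≡ 32² = 1024 ≡ 21, 32^4 ≡ 21² = 441 ≡ 28, 32^8 ≡ 28² = 784 ≡ 17, 32^16 ≡ 17² = 289 ≡ 53, 32^32 ≡ 53² = 2809 ≡ 36. Since 43 = 32 + 8 + 2 + 1, 32^43 ≡ 36·17·21·32: 36·17 = 612 ≡ 22, then 22·21 = 462 ≡ 49, then 49·32 = 1568 ≡ 34. So 32^43 ≡ 34 (mod 59).
Hence ψ⁻¹(32) = 34.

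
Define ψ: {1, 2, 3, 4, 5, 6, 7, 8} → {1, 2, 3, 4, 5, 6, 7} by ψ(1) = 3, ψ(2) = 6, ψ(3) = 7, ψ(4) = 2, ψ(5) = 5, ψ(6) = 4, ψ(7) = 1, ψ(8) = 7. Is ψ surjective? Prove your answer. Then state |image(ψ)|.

7

Every element of the codomain has a preimage: 1 = ψ(7), 2 = ψ(4), 3 = ψ(1), 4 = ψ(6), 5 = ψ(5), 6 = ψ(2), 7 = ψ(3).
Therefore ψ is surjective.
The image of ψ is {1, 2, 3, 4, 5, 6, 7}, which has 7 elements.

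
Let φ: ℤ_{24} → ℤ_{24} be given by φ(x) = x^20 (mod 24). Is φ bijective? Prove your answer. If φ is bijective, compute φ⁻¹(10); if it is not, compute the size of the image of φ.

φ(2): Repeated squaring mod 24: 2^1 ≡ 2, 2^2 ≡ 2² = 4, 2^4 ≡ 4² = 16, 2^8 ≡ 16² = 256 ≡ 16, 2^16 ≡ 16² = 256 ≡ 16. Since 20 = 16 + 4, 2^20 ≡ 16·16: 16·16 = 256 ≡ 16. So 2^20 ≡ 16 (mod 24).
φ(4): Repeated squaring mod 24: 4^1 ≡ 4, 4^2 ≡ 4² = 16, 4^4 ≡ 16² = 256 ≡ 16, 4^8 ≡ 16² = 256 ≡ 16, 4^16 ≡ 16² = 256 ≡ 16. Since 20 = 16 + 4, 4^20 ≡ 16·16: 16·16 = 256 ≡ 16. So 4^20 ≡ 16 (mod 24).
So φ(2) = φ(4) = 16 while 2 ≠ 4, hence φ is not injective, hence not bijective.
Since φ is not bijective, we determine |image(φ)|. Computing x^20 mod 24 for each x (by repeated squaring, reducing mod 24 at every step), the values φ(0), φ(1), …, φ(23) are: 0, 1, 16, 9, 16, 1, 0, 1, 16, 9, 16, 1, 0, 1, 16, 9, 16, 1, 0, 1, 16, 9, 16, 1.
The distinct values are {0, 1, 9, 16}; there are 4 of them.

4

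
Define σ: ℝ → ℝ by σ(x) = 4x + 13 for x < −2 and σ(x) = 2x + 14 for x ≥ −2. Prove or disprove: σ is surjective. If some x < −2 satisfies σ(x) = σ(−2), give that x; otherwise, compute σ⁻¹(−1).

Both pieces are strictly increasing (slopes 4 and 2), so each is injective on its own interval.
The left piece maps (−∞, −2) onto (−∞, 5); the right piece maps [−2, ∞) onto [10, ∞).
The union (−∞, 5) ∪ [10, ∞) omits the interval between 5 and 10; in particular 5 has no preimage. So σ is not surjective.
Because the two images are disjoint, no x < −2 has σ(x) = σ(−2), so we compute σ⁻¹(−1): −1 lies in (−∞, 5), so solve 4x + 13 = −1: x = (−1 − 13)/4 = −7/2.

-7/2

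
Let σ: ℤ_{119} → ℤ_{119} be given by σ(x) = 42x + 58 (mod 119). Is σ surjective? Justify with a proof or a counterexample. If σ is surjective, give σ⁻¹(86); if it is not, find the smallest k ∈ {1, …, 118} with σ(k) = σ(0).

Since gcd(42, 119) = 7, we have 42x ≡ 0 (mod 7) for all x, so σ(x) ≡ 2 (mod 7).
But 0 ≢ 2 (mod 7), so 0 ∈ ℤ_{119} has no preimage. So σ is not surjective.
Since σ is not surjective, we find the least positive k with σ(k) = σ(0): this means 42k ≡ 0 (mod 119), i.e. 119 ∣ 42k. Since gcd(42, 119) = 7, dividing through by 7 this holds exactly when 17 ∣ 6k, and as gcd(6, 17) = 1, exactly when 17 ∣ k.
The smallest positive such k is 17.

17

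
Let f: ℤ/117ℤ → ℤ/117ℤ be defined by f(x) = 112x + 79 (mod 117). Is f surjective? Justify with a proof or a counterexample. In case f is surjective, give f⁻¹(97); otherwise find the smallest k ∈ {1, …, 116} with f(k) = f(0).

Since gcd(112, 117) = 1, 112 is invertible modulo 117. Euclid's algorithm: 117 = 1·112 + 5, 112 = 22·5 + 2, 5 = 2·2 + 1; back-substituting gives 1 = 70·112 − 67·117, so 112⁻¹ ≡ 70 (mod 117).
Then y ↦ 70(y − 79) is a two-sided inverse to f, so every y ∈ ℤ/117ℤ has a preimage.
So f is surjective.
Since f is surjective, we find f⁻¹(97): we need 112x ≡ 97 − 79 ≡ 18 (mod 117). Using 112⁻¹ = 70: x ≡ 70·18 = 1260 = 10·117 + 90, so x = 90.
Check: f(90) = 112·90 + 79 = 10159 = 86·117 + 97 ≡ 97 (mod 117).

90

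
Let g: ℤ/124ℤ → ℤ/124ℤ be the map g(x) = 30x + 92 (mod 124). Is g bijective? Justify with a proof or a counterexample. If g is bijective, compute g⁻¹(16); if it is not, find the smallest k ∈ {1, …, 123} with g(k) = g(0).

We have gcd(30, 124) = 2 > 1. Taking u = 0 and v = 62: g(0) = 92 and g(62) = 30·62 + 92 = 1952 ≡ 92 (mod 124).
So g(0) = g(62) while 0 ≠ 62, thus g is not injective, hence not bijective.
Since g is not bijective, we find the least positive k with g(k) = g(0): this means 30k ≡ 0 (mod 124), i.e. 124 ∣ 30k. Since gcd(30, 124) = 2, dividing through by 2 this holds exactly when 62 ∣ 15k, and as gcd(15, 62) = 1, exactly when 62 ∣ k.
The smallest positive such k is 62.

62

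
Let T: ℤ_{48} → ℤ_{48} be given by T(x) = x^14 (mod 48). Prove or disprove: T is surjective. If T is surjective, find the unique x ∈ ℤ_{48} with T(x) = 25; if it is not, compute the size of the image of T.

6

T(2): Repeated squaring mod 48: 2^1 ≡ 2, 2^2 ≡ 2² = 4, 2^4 ≡ 4² = 16, 2^8 ≡ 16² = 256 ≡ 16. Since 14 = 8 + 4 + 2, 2^14 ≡ 16·16·4: 16·16 = 256 ≡ 16, then 16·4 = 64 ≡ 16. So 2^14 ≡ 16 (mod 48).
T(4): Repeated squaring mod 48: 4^1 ≡ 4, 4^2 ≡ 4² = 16, 4^4 ≡ 16² = 256 ≡ 16, 4^8 ≡ 16² = 256 ≡ 16. Since 14 = 8 + 4 + 2, 4^14 ≡ 16·16·16: 16·16 = 256 ≡ 16, then 16·16 = 256 ≡ 16. So 4^14 ≡ 16 (mod 48).
So T(2) = T(4) = 16 while 2 ≠ 4, thus T is not injective.
A non-injective map from the 48-element set ℤ_{48} to itself takes at most 47 distinct values, so it cannot be surjective. So T is not surjective.
Since T is not surjective, we determine |image(T)|. Computing x^14 mod 48 for each x (by repeated squaring, reducing mod 48 at every step), the values T(0), T(1), …, T(47) are: 0, 1, 16, 9, 16, 25, 0, 1, 16, 33, 16, 25, 0, 25, 16, 33, 16, 1, 0, 25, 16, 9, 16, 1, 0, 1, 16, 9, 16, 25, 0, 1, 16, 33, 16, 25, 0, 25, 16, 33, 16, 1, 0, 25, 16, 9, 16, 1.
The distinct values are {0, 1, 9, 16, 25, 33}; there are 6 of them.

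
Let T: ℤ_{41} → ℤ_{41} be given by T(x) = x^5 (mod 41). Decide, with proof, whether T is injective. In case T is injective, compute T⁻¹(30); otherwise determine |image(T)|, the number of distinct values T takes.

9

T(3): Repeated squaring mod 41: 3^1 ≡ 3, 3^2 ≡ 3² = 9, 3^4 ≡ 9² = 81 ≡ 40. Since 5 = 4 + 1, 3^5 ≡ 40·3: 40·3 = 120 ≡ 38. So 3^5 ≡ 38 (mod 41).
T(7): Repeated squaring mod 41: 7^1 ≡ 7, 7^2 ≡ 7² = 49 ≡ 8, 7^4 ≡ 8² = 64 ≡ 23. Since 5 = 4 + 1, 7^5 ≡ 23·7: 23·7 = 161 ≡ 38. So 7^5 ≡ 38 (mod 41).
So T(3) = T(7) = 38 while 3 ≠ 7, therefore T is not injective.
Since T is not injective, we determine |image(T)|. Computing x^5 mod 41 for each x (by repeated squaring, reducing mod 41 at every step), the values T(0), T(1), …, T(40) are: 0, 1, 32, 38, 40, 9, 27, 38, 9, 9, 1, 3, 3, 38, 27, 14, 1, 27, 1, 27, 32, 9, 14, 40, 14, 40, 27, 14, 3, 38, 38, 40, 32, 32, 3, 14, 32, 1, 3, 9, 40.
The distinct values are {0, 1, 3, 9, 14, 27, 32, 38, 40}; there are 9 of them.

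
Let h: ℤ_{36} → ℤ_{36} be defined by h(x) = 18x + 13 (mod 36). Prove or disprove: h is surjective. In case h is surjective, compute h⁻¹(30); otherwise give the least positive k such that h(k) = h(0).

Since gcd(18, 36) = 18, we have 18x ≡ 0 (mod 18) for all x, so h(x) ≡ 13 (mod 18).
But 0 ≢ 13 (mod 18), so 0 ∈ ℤ_{36} has no preimage. So h is not surjective.
Since h is not surjective, we find the least positive k with h(k) = h(0): this means 18k ≡ 0 (mod 36), i.e. 36 ∣ 18k. Since gcd(18, 36) = 18, dividing through by 18 this holds exactly when 2 ∣ k.
The smallest positive such k is 2.

2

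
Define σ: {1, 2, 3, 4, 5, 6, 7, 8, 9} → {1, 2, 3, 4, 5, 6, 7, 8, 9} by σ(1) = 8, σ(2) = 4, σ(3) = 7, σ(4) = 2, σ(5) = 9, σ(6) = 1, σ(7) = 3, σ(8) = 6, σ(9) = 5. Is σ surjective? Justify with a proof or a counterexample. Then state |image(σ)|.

Every element of the codomain has a preimage: 1 = σ(6), 2 = σ(4), 3 = σ(7), 4 = σ(2), 5 = σ(9), 6 = σ(8), 7 = σ(3), 8 = σ(1), 9 = σ(5).
So σ is surjective.
The image of σ is {1, 2, 3, 4, 5, 6, 7, 8, 9}, which has 9 elements.

9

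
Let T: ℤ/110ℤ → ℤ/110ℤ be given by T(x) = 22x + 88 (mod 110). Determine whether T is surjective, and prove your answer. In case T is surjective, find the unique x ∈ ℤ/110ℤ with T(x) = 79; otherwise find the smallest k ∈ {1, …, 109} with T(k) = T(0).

Since gcd(22, 110) = 22, we have 22x ≡ 0 (mod 22) for all x, so T(x) ≡ 0 (mod 22).
But 1 ≢ 0 (mod 22), so 1 ∈ ℤ/110ℤ has no preimage. So T is not surjective.
Since T is not surjective, we find the least positive k with T(k) = T(0): this means 22k ≡ 0 (mod 110), i.e. 110 ∣ 22k. Since gcd(22, 110) = 22, dividing through by 22 this holds exactly when 5 ∣ k.
The smallest positive such k is 5.

5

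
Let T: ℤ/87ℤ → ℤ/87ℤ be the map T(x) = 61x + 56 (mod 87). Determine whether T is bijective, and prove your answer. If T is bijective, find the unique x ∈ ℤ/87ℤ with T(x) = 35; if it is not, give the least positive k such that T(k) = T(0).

51

Recall that injectivity means: for all u, v in the domain, T(u) = T(v) implies u = v.
Suppose T(u) = T(v) in ℤ/87ℤ. Then 61u + 56 ≡ 61v + 56 (mod 87), so 61(u − v) ≡ 0 (mod 87).
Since gcd(61, 87) = 1, 61 is invertible modulo 87, therefore u − v ≡ 0 (mod 87), i.e. u = v.
We now compute 61⁻¹ mod 87 explicitly. Euclid's algorithm: 87 = 1·61 + 26, 61 = 2·26 + 9, 26 = 2·9 + 8, 9 = 1·8 + 1; back-substituting gives 1 = 10·61 − 7·87, so 61⁻¹ ≡ 10 (mod 87).
For any y ∈ ℤ/87ℤ, x = 10(y − 56) mod 87 satisfies T(x) = 61·10(y − 56) + 56 ≡ y (since 61·10 ≡ 1 mod 87). So every y has a preimage.
Hence T is bijective.
Since T is bijective, we compute T⁻¹(35): solve 61x + 56 ≡ 35 (mod 87), i.e. 61x ≡ 66 (mod 87).
Multiplying by 61⁻¹ = 10 gives x ≡ 10·66 = 660 = 7·87 + 51 ≡ 51 (mod 87).
Check: T(51) = 61·51 + 56 = 3167 = 36·87 + 35 ≡ 35 (mod 87).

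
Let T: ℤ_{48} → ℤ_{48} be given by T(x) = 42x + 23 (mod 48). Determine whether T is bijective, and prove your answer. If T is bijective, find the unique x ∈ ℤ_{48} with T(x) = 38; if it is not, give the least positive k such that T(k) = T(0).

8

Recall: T is injective if T(x_1) = T(x_2) implies x_1 = x_2.
We have gcd(42, 48) = 6 > 1. Taking x_1 = 0 and x_2 = 8: T(0) = 23 and T(8) = 42·8 + 23 = 359 ≡ 23 (mod 48).
So T(0) = T(8) while 0 ≠ 8, thus T is not injective, hence not bijective.
Since T is not bijective, we find the least positive k with T(k) = T(0): this means 42k ≡ 0 (mod 48), i.e. 48 ∣ 42k. Since gcd(42, 48) = 6, dividing through by 6 this holds exactly when 8 ∣ 7k, and as gcd(7, 8) = 1, exactly when 8 ∣ k.
The smallest positive such k is 8.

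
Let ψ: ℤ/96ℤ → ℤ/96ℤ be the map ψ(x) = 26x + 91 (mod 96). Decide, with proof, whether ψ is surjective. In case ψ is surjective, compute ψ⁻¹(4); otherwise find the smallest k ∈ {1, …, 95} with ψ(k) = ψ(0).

Since gcd(26, 96) = 2, we have 26x ≡ 0 (mod 2) for all x, so ψ(x) ≡ 1 (mod 2).
But 0 ≢ 1 (mod 2), so 0 ∈ ℤ/96ℤ has no preimage. Thus ψ is not surjective.
Since ψ is not surjective, we find the least positive k with ψ(k) = ψ(0): this means 26k ≡ 0 (mod 96), i.e. 96 ∣ 26k. Since gcd(26, 96) = 2, dividing through by 2 this holds exactly when 48 ∣ 13k, and as gcd(13, 48) = 1, exactly when 48 ∣ k.
The smallest positive such k is 48.

48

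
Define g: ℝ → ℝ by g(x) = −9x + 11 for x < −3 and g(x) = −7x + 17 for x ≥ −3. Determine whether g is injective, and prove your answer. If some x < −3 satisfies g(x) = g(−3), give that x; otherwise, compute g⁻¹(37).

-20/7

Both pieces are strictly decreasing (slopes −9 and −7), so each is injective on its own interval.
The left piece maps (−∞, −3) onto (38, ∞); the right piece maps [−3, ∞) onto (−∞, 38].
These images are disjoint, so no value is attained by both pieces. Therefore g is injective.
Because the two images are disjoint, no x < −3 has g(x) = g(−3), so we compute g⁻¹(37): 37 lies in (−∞, 38], so solve −7x + 17 = 37: x = (37 − 17)/(−7) = −20/7.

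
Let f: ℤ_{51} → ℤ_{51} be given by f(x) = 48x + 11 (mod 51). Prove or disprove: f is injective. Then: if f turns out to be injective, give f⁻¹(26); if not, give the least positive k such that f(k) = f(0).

We have gcd(48, 51) = 3 > 1. Taking u = 0 and v = 17: f(0) = 11 and f(17) = 48·17 + 11 = 827 ≡ 11 (mod 51).
So f(0) = f(17) while 0 ≠ 17, so f is not injective.
Since f is not injective, we find the least positive k with f(k) = f(0): this means 48k ≡ 0 (mod 51), i.e. 51 ∣ 48k. Since gcd(48, 51) = 3, dividing through by 3 this holds exactly when 17 ∣ 16k, and as gcd(16, 17) = 1, exactly when 17 ∣ k.
The smallest positive such k is 17.

17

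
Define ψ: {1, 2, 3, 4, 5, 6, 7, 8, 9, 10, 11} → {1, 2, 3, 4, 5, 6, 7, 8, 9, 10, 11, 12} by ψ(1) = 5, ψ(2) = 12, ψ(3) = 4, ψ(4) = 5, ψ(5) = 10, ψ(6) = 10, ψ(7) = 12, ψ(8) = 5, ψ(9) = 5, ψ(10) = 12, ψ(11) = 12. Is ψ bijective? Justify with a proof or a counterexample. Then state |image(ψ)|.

ψ(1) = 5 = ψ(4) with 1 ≠ 4, so ψ is not injective, hence not bijective.
The image of ψ is {4, 5, 10, 12}, which has 4 elements.

4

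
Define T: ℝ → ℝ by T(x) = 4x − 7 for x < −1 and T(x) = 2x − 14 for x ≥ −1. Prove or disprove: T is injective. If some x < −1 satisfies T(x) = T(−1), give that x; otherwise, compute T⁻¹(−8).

Both pieces are strictly increasing (slopes 4 and 2), so each is injective on its own interval.
The left piece maps (−∞, −1) onto (−∞, −11); the right piece maps [−1, ∞) onto [−16, ∞).
These images overlap. In particular T(−1) = −16 (right piece), and solving 4x − 7 = −16 on the left piece gives x = −9/4 < −1.
So T(−9/4) = T(−1) with −9/4 ≠ −1, and T is not injective. This x = −9/4 is the requested value below −1.

-9/4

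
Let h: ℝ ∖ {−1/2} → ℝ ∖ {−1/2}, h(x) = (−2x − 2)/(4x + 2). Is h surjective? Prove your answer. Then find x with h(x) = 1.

For any y ≠ −1/2, solving y(4x + 2) = −2x − 2 for x gives a well-defined x ≠ −1/2. So h is surjective.
Solving h(x) = 1: cross-multiplying gives −2x − 2 = 1(4x + 2), which rearranges to −6x = 4, so x = −2/3.

-2/3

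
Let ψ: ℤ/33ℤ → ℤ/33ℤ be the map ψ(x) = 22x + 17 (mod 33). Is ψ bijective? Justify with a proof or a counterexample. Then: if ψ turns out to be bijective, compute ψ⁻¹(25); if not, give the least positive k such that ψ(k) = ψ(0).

We have gcd(22, 33) = 11 > 1. Taking u = 0 and v = 3: ψ(0) = 17 and ψ(3) = 22·3 + 17 = 83 ≡ 17 (mod 33).
So ψ(0) = ψ(3) while 0 ≠ 3, therefore ψ is not injective, hence not bijective.
Since ψ is not bijective, we find the least positive k with ψ(k) = ψ(0): this means 22k ≡ 0 (mod 33), i.e. 33 ∣ 22k. Since gcd(22, 33) = 11, dividing through by 11 this holds exactly when 3 ∣ 2k, and as gcd(2, 3) = 1, exactly when 3 ∣ k.
The smallest positive such k is 3.

3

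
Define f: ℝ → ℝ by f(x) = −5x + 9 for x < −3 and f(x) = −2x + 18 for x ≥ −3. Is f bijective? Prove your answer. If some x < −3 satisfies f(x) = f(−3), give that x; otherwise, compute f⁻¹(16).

1

Both pieces are strictly decreasing (slopes −5 and −2), so each is injective on its own interval.
The left piece maps (−∞, −3) onto (24, ∞); the right piece maps [−3, ∞) onto (−∞, 24].
Since 24 = 24, the images partition ℝ: f is injective and surjective, hence bijective.
Because the two images are disjoint, no x < −3 has f(x) = f(−3), so we compute f⁻¹(16): 16 lies in (−∞, 24], so solve −2x + 18 = 16: x = (16 − 18)/(−2) = 1.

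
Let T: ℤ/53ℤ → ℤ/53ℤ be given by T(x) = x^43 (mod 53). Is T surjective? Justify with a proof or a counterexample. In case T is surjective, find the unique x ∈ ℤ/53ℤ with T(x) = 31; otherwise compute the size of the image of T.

21

Since 53 is prime, the nonzero elements of ℤ/53ℤ form a cyclic group of order 52.
As gcd(43, 52) = 1, raising to the 43rd power is a bijection on this group: if a^43 ≡ b^43 then (ab^{−1})^43 = 1, and the only element of order dividing gcd(43, 52) = 1 is 1, so a = b.
With T(0) = 0 this makes T injective on all of ℤ/53ℤ, hence bijective (finite equal-size domain and codomain). In particular T is surjective.
Since T is surjective, we find the preimage of 31. The inverse of x ↦ x^43 on (ℤ/53ℤ)^× is x ↦ x^23, because 43·23 = 989 = 19·52 + 1 ≡ 1 (mod 52) and x^{52} = 1 for x ≠ 0 (Fermat). So T⁻¹(31) = 31^23 mod 53.
Repeated squaring mod 53: 31^1 ≡ 31, 31^2 ≡ 31² = 961 ≡ 7, 31^4 ≡ 7² = 49, 31^8 ≡ 49² = 2401 ≡ 16, 31^16 ≡ 16² = 256 ≡ 44. Since 23 = 16 + 4 + 2 + 1, 31^23 ≡ 44·49·7·31: 44·49 = 2156 ≡ 36, then 36·7 = 252 ≡ 40, then 40·31 = 1240 ≡ 21. So 31^23 ≡ 21 (mod 53).
Hence T⁻¹(31) = 21.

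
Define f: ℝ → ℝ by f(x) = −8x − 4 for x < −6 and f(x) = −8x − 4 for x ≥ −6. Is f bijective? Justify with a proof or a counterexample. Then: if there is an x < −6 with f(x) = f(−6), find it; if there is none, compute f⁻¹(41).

Both pieces are strictly decreasing (slopes −8 and −8), so each is injective on its own interval.
The left piece maps (−∞, −6) onto (44, ∞); the right piece maps [−6, ∞) onto (−∞, 44].
Since 44 = 44, the images partition ℝ: f is injective and surjective, hence bijective.
Because the two images are disjoint, no x < −6 has f(x) = f(−6), so we compute f⁻¹(41): 41 lies in (−∞, 44], so solve −8x − 4 = 41: x = (41 + 4)/(−8) = −45/8.

-45/8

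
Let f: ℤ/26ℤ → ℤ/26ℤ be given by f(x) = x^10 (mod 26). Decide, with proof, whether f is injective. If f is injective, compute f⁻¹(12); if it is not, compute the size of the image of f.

14

f(12): Repeated squaring mod 26: 12^1 ≡ 12, 12^2 ≡ 12² = 144 ≡ 14, 12^4 ≡ 14² = 196 ≡ 14, 12^8 ≡ 14² = 196 ≡ 14. Since 10 = 8 + 2, 12^10 ≡ 14·14: 14·14 = 196 ≡ 14. So 12^10 ≡ 14 (mod 26).
f(14): Repeated squaring mod 26: 14^1 ≡ 14, 14^2 ≡ 14² = 196 ≡ 14, 14^4 ≡ 14² = 196 ≡ 14, 14^8 ≡ 14² = 196 ≡ 14. Since 10 = 8 + 2, 14^10 ≡ 14·14: 14·14 = 196 ≡ 14. So 14^10 ≡ 14 (mod 26).
So f(12) = f(14) = 14 while 12 ≠ 14, therefore f is not injective.
Since f is not injective, we determine |image(f)|. Computing x^10 mod 26 for each x (by repeated squaring, reducing mod 26 at every step), the values f(0), f(1), …, f(25) are: 0, 1, 10, 3, 22, 25, 4, 17, 12, 9, 16, 23, 14, 13, 14, 23, 16, 9, 12, 17, 4, 25, 22, 3, 10, 1.
The distinct values are {0, 1, 3, 4, 9, 10, 12, 13, 14, 16, 17, 22, 23, 25}; there are 14 of them.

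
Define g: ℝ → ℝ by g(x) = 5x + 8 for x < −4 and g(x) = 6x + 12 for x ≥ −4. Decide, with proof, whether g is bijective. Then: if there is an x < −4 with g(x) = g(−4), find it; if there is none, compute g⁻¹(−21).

-29/5

Both pieces are strictly increasing (slopes 5 and 6), so each is injective on its own interval.
The left piece maps (−∞, −4) onto (−∞, −12); the right piece maps [−4, ∞) onto [−12, ∞).
Since −12 = −12, the images partition ℝ: g is injective and surjective, hence bijective.
Because the two images are disjoint, no x < −4 has g(x) = g(−4), so we compute g⁻¹(−21): −21 lies in (−∞, −12), so solve 5x + 8 = −21: x = (−21 − 8)/5 = −29/5.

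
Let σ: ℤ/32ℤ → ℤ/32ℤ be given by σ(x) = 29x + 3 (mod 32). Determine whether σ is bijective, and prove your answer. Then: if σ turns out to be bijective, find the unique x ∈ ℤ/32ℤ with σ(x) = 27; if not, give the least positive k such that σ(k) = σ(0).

24

Recall: σ is injective when σ(x_1) = σ(x_2) forces x_1 = x_2.
Suppose σ(x_1) = σ(x_2) in ℤ/32ℤ. Then 29x_1 + 3 ≡ 29x_2 + 3 (mod 32), hence 29(x_1 − x_2) ≡ 0 (mod 32).
Since gcd(29, 32) = 1, 29 is invertible modulo 32, hence x_1 − x_2 ≡ 0 (mod 32), i.e. x_1 = x_2.
We now compute 29⁻¹ mod 32 explicitly. Euclid's algorithm: 32 = 1·29 + 3, 29 = 9·3 + 2, 3 = 1·2 + 1; back-substituting gives 1 = 21·29 − 19·32, so 29⁻¹ ≡ 21 (mod 32).
Then y ↦ 21(y − 3) is a two-sided inverse to σ, so every y ∈ ℤ/32ℤ has a preimage.
Thus σ is bijective.
Since σ is bijective, we find σ⁻¹(27): we need 29x ≡ 27 − 3 ≡ 24 (mod 32). Using 29⁻¹ = 21: x ≡ 21·24 = 504 = 15·32 + 24, so x = 24.
Check: σ(24) = 29·24 + 3 = 699 = 21·32 + 27 ≡ 27 (mod 32).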